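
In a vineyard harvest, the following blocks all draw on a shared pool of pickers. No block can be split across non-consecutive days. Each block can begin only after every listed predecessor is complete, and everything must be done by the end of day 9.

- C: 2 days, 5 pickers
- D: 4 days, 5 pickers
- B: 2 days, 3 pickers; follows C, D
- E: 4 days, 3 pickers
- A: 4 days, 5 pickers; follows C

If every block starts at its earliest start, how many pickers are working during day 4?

At early start, day 4 has: D, E, A.
Demand: 5 + 3 + 5 = 13.

13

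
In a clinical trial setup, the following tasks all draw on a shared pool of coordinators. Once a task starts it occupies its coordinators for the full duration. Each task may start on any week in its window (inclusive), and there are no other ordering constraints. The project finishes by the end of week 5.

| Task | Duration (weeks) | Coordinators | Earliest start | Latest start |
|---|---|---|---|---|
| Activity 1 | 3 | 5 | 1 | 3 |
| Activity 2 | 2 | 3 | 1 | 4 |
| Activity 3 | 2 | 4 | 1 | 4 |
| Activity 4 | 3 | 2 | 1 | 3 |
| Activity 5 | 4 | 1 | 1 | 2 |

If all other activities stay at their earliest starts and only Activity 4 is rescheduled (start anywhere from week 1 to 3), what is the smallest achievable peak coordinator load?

13

Activity 4@1: w1:15  w2:15  w3:8  w4:1  w5:0 → peak 15
Activity 4@2: w1:13  w2:15  w3:8  w4:3  w5:0 → peak 15
Activity 4@3: w1:13  w2:13  w3:8  w4:3  w5:2 → peak 13
Best is Activity 4@3, peak 13.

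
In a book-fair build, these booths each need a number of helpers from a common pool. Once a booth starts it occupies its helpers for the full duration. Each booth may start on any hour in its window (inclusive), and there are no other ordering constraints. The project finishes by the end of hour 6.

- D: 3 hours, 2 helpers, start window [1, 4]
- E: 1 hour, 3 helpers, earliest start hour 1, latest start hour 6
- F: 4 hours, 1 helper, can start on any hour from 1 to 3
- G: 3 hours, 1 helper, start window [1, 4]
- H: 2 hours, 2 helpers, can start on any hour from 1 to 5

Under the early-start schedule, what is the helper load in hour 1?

At early start, hour 1 has: D, E, F, G, H.
Demand: 2 + 3 + 1 + 1 + 2 = 9.

9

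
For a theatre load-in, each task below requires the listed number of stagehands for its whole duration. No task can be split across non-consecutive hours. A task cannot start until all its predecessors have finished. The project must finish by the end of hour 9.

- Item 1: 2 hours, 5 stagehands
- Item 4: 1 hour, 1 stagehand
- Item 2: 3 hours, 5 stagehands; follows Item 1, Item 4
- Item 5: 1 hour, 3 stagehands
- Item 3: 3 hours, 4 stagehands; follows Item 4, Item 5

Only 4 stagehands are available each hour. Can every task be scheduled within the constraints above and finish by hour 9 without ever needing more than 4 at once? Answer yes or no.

no

Total stagehand-hours = 41; over 9 hours the average is 41/9 > 4, so some hour must exceed 4.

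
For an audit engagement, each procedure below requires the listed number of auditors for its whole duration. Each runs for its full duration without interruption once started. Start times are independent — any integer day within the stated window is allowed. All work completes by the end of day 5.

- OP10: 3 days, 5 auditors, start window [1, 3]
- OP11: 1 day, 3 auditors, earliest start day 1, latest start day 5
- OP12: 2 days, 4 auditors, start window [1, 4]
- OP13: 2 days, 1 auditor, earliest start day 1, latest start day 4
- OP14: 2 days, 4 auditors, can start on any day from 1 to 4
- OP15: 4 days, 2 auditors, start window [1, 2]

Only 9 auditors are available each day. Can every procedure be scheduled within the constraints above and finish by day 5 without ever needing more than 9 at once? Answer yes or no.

no

The minimum achievable peak is 10; 9 < 10, so no feasible schedule stays within the cap.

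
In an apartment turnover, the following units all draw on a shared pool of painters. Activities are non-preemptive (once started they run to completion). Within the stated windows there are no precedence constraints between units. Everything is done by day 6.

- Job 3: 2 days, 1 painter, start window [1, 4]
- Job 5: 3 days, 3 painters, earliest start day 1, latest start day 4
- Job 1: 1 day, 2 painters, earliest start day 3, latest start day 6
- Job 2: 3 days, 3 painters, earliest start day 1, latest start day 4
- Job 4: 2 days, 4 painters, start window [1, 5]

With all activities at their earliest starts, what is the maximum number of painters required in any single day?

11

Early-start schedule: Job 3@1, Job 5@1, Job 1@3, Job 2@1, Job 4@1.
Load per day: day 1: 11, day 2: 11, day 3: 8, day 4: 0, day 5: 0, day 6: 0.
Peak is 11.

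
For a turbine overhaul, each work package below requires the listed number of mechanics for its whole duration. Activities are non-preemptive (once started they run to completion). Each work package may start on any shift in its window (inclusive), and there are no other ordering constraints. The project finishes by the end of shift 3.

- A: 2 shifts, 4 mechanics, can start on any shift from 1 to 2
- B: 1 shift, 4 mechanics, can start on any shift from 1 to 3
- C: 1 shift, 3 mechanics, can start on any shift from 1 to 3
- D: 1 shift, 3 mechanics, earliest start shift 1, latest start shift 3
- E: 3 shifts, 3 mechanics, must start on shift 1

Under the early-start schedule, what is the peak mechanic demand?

17

Early-start schedule: A@1, B@1, C@1, D@1, E@1.
Load per shift: shift 1: 17, shift 2: 7, shift 3: 3.
Peak is 17.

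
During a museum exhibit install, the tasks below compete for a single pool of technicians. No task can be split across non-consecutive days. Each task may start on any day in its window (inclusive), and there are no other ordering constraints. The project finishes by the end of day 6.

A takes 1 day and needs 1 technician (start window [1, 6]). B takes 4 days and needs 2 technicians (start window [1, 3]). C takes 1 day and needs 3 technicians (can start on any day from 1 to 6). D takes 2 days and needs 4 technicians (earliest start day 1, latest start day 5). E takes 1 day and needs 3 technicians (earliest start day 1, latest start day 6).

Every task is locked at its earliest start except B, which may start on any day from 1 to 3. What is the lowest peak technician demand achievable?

11

B@1: d1:13  d2:6  d3:2  d4:2  d5:0  d6:0 → peak 13
B@2: d1:11  d2:6  d3:2  d4:2  d5:2  d6:0 → peak 11
B@3: d1:11  d2:4  d3:2  d4:2  d5:2  d6:2 → peak 11
Best is B@2, peak 11.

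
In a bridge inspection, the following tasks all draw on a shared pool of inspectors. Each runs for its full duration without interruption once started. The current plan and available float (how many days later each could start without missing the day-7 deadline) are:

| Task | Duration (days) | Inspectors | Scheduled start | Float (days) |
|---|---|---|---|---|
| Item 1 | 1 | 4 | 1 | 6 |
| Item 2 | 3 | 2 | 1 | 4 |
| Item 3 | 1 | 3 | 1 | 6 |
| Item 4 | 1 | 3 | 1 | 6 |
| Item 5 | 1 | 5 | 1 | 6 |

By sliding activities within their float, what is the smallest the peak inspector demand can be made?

Early-start (Item 1@1, Item 2@1, Item 3@1, Item 4@1, Item 5@1) gives peak 17: d1:17  d2:2  d3:2  d4:0  d5:0  d6:0  d7:0.
Shift Item 2→2, Item 3→2, Item 4→3, Item 5→5.
Schedule Item 1@1, Item 2@2, Item 3@2, Item 4@3, Item 5@5: d1:4  d2:5  d3:5  d4:2  d5:5  d6:0  d7:0 — peak 5.

5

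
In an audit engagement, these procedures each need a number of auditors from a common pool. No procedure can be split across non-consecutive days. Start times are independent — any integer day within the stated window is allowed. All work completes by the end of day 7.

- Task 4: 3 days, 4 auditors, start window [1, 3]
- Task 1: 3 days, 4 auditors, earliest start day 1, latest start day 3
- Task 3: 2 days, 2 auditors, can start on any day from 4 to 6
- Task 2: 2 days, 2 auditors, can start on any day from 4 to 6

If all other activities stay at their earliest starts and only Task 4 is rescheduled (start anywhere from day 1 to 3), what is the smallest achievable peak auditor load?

Task 4@1: d1:8  d2:8  d3:8  d4:4  d5:4  d6:0  d7:0 → peak 8
Task 4@2: d1:4  d2:8  d3:8  d4:8  d5:4  d6:0  d7:0 → peak 8
Task 4@3: d1:4  d2:4  d3:8  d4:8  d5:8  d6:0  d7:0 → peak 8
Best is Task 4@1, peak 8.

8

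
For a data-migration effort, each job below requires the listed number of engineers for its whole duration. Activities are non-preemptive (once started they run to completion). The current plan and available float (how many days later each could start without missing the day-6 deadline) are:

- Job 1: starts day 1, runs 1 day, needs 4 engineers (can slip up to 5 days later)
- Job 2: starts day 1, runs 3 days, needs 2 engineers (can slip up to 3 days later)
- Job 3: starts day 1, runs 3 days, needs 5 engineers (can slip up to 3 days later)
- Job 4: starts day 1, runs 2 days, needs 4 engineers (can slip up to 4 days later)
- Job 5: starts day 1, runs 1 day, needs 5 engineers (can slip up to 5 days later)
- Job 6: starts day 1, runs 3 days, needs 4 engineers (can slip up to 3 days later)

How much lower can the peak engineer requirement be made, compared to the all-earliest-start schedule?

14

Early-start peak: d1:24  d2:15  d3:11  d4:0  d5:0  d6:0 ⇒ 24.
Leveled (Job 1@1, Job 2@1, Job 3@3, Job 4@1, Job 5@6, Job 6@4): d1:10  d2:6  d3:7  d4:9  d5:9  d6:9 ⇒ 10.
Reduction 24 − 10 = 14.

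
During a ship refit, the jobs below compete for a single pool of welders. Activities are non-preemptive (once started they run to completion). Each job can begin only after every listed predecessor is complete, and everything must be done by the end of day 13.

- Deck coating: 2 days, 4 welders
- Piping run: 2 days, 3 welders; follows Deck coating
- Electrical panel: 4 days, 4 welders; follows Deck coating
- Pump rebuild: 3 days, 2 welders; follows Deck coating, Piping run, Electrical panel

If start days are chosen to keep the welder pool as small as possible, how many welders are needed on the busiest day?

4

Early-start (Deck coating@1, Piping run@3, Electrical panel@3, Pump rebuild@7) gives peak 7: d1:4  d2:4  d3:7  d4:7  d5:4  d6:4  d7:2  d8:2  d9:2  d10:0  d11:0  d12:0  d13:0.
Shift Electrical panel→5, Pump rebuild→9.
Schedule Deck coating@1, Piping run@3, Electrical panel@5, Pump rebuild@9: d1:4  d2:4  d3:3  d4:3  d5:4  d6:4  d7:4  d8:4  d9:2  d10:2  d11:2  d12:0  d13:0 — peak 4.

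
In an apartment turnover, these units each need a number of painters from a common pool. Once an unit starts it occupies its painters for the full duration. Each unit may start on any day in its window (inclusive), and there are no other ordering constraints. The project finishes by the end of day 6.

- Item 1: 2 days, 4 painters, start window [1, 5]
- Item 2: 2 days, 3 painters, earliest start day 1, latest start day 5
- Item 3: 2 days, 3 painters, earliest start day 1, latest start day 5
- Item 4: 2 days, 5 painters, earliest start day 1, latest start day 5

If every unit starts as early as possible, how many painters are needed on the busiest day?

Early-start schedule: Item 1@1, Item 2@1, Item 3@1, Item 4@1.
Load per day: day 1: 15, day 2: 15, day 3: 0, day 4: 0, day 5: 0, day 6: 0.
Peak is 15.

15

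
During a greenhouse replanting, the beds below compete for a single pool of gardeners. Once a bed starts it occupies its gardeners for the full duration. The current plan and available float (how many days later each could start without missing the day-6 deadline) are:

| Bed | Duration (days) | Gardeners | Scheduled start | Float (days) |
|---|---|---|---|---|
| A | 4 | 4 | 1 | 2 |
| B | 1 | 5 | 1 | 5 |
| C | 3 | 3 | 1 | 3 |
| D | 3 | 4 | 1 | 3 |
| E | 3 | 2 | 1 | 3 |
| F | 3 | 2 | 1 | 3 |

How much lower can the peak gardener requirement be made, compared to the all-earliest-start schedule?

10

Early-start peak: d1:20  d2:15  d3:15  d4:4  d5:0  d6:0 ⇒ 20.
Leveled (A@1, B@5, C@4, D@1, E@1, F@4): d1:10  d2:10  d3:10  d4:9  d5:10  d6:5 ⇒ 10.
Reduction 20 − 10 = 10.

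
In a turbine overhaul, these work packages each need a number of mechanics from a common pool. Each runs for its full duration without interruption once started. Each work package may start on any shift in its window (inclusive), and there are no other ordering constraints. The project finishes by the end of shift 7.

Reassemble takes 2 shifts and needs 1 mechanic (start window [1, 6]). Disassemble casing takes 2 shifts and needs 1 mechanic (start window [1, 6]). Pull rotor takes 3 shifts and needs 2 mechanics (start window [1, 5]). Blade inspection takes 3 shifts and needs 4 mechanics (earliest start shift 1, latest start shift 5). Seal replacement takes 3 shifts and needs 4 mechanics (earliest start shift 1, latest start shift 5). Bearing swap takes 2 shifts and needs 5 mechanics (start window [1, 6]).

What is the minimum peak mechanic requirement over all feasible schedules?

Early-start (Reassemble@1, Disassemble casing@1, Pull rotor@1, Blade inspection@1, Seal replacement@1, Bearing swap@1) gives peak 17: s1:17  s2:17  s3:10  s4:0  s5:0  s6:0  s7:0.
Shift Blade inspection→5, Seal replacement→5, Bearing swap→3.
Schedule Reassemble@1, Disassemble casing@1, Pull rotor@1, Blade inspection@5, Seal replacement@5, Bearing swap@3: s1:4  s2:4  s3:7  s4:5  s5:8  s6:8  s7:8 — peak 8.

8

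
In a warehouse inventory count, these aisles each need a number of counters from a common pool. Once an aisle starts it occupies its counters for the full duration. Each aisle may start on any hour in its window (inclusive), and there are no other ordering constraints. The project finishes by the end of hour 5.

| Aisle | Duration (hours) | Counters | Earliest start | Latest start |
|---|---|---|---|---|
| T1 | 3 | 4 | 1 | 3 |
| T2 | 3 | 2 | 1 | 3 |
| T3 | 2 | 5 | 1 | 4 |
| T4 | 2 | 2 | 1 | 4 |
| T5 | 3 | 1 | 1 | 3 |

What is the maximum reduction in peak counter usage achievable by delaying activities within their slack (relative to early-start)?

Early-start peak: h1:14  h2:14  h3:7  h4:0  h5:0 ⇒ 14.
Leveled (T1@1, T2@1, T3@4, T4@4, T5@1): h1:7  h2:7  h3:7  h4:7  h5:7 ⇒ 7.
Reduction 14 − 7 = 7.

7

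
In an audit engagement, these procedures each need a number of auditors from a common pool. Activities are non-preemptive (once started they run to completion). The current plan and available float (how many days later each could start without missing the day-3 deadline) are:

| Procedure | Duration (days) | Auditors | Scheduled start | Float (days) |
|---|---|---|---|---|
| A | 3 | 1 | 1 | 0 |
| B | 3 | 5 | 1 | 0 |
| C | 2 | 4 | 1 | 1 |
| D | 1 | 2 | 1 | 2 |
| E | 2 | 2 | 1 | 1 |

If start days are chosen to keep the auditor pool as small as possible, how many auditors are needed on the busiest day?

Early-start (A@1, B@1, C@1, D@1, E@1) gives peak 14: d1:14  d2:12  d3:6.
Shift E→2.
Schedule A@1, B@1, C@1, D@1, E@2: d1:12  d2:12  d3:8 — peak 12.
No arrangement of the 12 feasible schedules does better.

12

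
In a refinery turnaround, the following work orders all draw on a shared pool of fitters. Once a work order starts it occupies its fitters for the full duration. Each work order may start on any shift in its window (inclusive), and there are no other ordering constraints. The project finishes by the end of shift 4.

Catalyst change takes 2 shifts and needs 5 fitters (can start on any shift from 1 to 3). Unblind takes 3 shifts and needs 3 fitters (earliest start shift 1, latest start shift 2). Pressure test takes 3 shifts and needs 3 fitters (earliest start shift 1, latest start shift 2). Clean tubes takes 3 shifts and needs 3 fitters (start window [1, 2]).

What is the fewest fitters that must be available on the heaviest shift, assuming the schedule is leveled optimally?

14

Schedule Catalyst change@1, Unblind@1, Pressure test@1, Clean tubes@1: s1:14  s2:14  s3:9  s4:0 — peak 14.
No arrangement of the 24 feasible schedules does better.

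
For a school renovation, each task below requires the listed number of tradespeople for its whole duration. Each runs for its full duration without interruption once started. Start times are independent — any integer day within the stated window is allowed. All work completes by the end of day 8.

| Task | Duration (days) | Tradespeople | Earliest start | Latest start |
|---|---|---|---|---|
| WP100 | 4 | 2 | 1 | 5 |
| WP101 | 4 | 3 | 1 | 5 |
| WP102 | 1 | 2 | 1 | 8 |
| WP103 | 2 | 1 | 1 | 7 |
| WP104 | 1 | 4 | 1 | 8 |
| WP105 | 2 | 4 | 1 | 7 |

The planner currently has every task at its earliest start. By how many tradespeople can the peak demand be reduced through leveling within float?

Early-start peak: d1:16  d2:10  d3:5  d4:5  d5:0  d6:0  d7:0  d8:0 ⇒ 16.
Leveled (WP100@1, WP101@1, WP102@5, WP103@5, WP104@6, WP105@7): d1:5  d2:5  d3:5  d4:5  d5:3  d6:5  d7:4  d8:4 ⇒ 5.
Reduction 16 − 5 = 11.

11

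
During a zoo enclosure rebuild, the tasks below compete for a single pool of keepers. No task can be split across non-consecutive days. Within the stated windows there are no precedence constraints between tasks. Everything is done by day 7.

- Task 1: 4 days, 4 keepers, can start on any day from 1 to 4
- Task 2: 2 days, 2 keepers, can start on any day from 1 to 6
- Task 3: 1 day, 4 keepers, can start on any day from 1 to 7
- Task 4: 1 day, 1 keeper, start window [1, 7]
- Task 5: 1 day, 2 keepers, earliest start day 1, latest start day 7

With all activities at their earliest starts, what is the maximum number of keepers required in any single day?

13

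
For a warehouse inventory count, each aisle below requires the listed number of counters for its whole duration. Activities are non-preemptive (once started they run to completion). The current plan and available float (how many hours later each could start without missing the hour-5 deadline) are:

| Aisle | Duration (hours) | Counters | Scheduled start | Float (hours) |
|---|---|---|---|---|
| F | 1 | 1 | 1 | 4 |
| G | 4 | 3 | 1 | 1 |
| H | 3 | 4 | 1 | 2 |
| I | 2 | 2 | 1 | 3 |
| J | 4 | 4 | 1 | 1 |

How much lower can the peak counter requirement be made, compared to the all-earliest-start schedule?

3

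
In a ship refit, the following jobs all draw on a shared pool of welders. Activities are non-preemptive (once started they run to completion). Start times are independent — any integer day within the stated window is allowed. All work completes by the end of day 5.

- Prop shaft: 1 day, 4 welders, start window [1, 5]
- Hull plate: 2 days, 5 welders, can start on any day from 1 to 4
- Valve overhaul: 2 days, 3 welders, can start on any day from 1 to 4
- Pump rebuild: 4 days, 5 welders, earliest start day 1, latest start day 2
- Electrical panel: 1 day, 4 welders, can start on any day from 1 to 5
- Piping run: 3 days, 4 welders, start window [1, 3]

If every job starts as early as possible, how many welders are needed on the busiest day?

25

Early-start schedule: Prop shaft@1, Hull plate@1, Valve overhaul@1, Pump rebuild@1, Electrical panel@1, Piping run@1.
Load per day: day 1: 25, day 2: 17, day 3: 9, day 4: 5, day 5: 0.
Peak is 25.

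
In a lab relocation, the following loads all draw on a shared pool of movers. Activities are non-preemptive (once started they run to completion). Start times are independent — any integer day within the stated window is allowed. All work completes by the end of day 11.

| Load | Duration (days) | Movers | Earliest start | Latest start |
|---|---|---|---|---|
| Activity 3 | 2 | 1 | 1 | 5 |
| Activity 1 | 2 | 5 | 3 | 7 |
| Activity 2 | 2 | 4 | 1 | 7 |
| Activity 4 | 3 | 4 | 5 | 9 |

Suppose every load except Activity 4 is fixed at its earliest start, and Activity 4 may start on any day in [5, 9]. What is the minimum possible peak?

Activity 4@5: d1:5  d2:5  d3:5  d4:5  d5:4  d6:4  d7:4  d8:0  d9:0  d10:0  d11:0 → peak 5
Activity 4@6: d1:5  d2:5  d3:5  d4:5  d5:0  d6:4  d7:4  d8:4  d9:0  d10:0  d11:0 → peak 5
Activity 4@7: d1:5  d2:5  d3:5  d4:5  d5:0  d6:0  d7:4  d8:4  d9:4  d10:0  d11:0 → peak 5
Activity 4@8: d1:5  d2:5  d3:5  d4:5  d5:0  d6:0  d7:0  d8:4  d9:4  d10:4  d11:0 → peak 5
Activity 4@9: d1:5  d2:5  d3:5  d4:5  d5:0  d6:0  d7:0  d8:0  d9:4  d10:4  d11:4 → peak 5
Best is Activity 4@5, peak 5.

5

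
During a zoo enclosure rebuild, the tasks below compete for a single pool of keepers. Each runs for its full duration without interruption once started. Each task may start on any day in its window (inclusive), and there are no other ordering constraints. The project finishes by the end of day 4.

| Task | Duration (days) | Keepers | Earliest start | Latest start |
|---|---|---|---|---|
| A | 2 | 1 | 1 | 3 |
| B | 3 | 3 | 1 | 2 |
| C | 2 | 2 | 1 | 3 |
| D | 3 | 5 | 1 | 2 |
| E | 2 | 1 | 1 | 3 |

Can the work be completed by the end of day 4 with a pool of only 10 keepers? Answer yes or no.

Schedule A@1, B@1, C@3, D@1, E@1: d1:10  d2:10  d3:10  d4:2 — peak 10 ≤ 10.

yes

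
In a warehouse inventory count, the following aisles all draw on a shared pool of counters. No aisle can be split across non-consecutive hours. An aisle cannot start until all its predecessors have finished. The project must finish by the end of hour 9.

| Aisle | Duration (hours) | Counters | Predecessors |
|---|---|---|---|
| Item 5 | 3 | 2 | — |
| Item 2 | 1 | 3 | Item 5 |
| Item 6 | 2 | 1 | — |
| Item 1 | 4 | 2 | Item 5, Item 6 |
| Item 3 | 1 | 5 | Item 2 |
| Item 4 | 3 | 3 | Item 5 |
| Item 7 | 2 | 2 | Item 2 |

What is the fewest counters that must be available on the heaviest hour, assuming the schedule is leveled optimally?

6

Early-start (Item 5@1, Item 2@4, Item 6@1, Item 1@4, Item 3@5, Item 4@4, Item 7@5) gives peak 12: h1:3  h2:3  h3:2  h4:8  h5:12  h6:7  h7:2  h8:0  h9:0.
Shift Item 1→5, Item 3→9, Item 7→7.
Schedule Item 5@1, Item 2@4, Item 6@1, Item 1@5, Item 3@9, Item 4@4, Item 7@7: h1:3  h2:3  h3:2  h4:6  h5:5  h6:5  h7:4  h8:4  h9:5 — peak 6.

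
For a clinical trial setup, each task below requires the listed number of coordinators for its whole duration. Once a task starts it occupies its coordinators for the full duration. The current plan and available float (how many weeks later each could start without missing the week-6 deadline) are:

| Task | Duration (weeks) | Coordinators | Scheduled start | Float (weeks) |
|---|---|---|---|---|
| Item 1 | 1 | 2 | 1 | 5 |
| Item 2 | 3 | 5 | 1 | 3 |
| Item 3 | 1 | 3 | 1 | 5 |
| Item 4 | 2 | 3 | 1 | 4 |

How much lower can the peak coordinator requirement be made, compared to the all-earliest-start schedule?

8

Early-start peak: w1:13  w2:8  w3:5  w4:0  w5:0  w6:0 ⇒ 13.
Leveled (Item 1@1, Item 2@2, Item 3@1, Item 4@5): w1:5  w2:5  w3:5  w4:5  w5:3  w6:3 ⇒ 5.
Reduction 13 − 5 = 8.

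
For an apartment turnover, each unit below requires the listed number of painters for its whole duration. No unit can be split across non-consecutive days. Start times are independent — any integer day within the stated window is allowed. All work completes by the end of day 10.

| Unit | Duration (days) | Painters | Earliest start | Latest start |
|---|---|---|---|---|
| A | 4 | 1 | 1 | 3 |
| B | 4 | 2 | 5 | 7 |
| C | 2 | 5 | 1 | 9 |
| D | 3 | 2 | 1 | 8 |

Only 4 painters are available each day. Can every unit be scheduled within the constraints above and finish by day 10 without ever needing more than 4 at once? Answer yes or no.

no

The minimum achievable peak is 5; 4 < 5, so no feasible schedule stays within the cap.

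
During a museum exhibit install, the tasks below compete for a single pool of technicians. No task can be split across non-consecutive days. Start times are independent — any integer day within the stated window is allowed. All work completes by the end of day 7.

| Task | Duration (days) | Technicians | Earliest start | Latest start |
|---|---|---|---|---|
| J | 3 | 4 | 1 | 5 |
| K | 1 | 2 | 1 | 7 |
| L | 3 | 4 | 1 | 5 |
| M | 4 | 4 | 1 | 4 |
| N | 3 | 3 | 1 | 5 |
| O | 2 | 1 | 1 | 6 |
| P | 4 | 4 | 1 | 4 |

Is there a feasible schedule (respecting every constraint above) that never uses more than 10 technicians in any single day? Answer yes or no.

no

The minimum achievable peak is 11; 10 < 11, so no feasible schedule stays within the cap.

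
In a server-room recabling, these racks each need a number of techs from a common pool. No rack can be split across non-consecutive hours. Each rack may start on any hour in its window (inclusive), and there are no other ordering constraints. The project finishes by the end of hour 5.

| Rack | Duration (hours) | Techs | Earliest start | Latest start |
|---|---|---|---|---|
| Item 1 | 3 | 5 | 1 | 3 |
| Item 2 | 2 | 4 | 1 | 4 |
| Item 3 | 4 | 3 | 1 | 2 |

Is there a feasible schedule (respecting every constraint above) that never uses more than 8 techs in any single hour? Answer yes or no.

Schedule Item 1@1, Item 2@4, Item 3@1: h1:8  h2:8  h3:8  h4:7  h5:4 — peak 8 ≤ 8.

yes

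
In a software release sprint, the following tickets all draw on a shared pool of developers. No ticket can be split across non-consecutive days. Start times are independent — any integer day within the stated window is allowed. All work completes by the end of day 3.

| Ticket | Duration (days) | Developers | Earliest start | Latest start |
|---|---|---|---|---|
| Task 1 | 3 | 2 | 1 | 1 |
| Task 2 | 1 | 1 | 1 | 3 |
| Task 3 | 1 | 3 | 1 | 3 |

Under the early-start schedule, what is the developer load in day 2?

At early start, day 2 has: Task 1.
Demand: 2 = 2.

2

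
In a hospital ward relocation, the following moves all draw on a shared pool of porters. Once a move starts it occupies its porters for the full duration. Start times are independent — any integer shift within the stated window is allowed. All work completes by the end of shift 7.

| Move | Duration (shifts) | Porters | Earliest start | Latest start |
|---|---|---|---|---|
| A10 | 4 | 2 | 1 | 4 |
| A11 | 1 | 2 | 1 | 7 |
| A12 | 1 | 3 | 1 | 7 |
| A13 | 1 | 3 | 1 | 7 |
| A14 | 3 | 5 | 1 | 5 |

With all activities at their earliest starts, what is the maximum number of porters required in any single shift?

Early-start schedule: A10@1, A11@1, A12@1, A13@1, A14@1.
Load per shift: shift 1: 15, shift 2: 7, shift 3: 7, shift 4: 2, shift 5: 0, shift 6: 0, shift 7: 0.
Peak is 15.

15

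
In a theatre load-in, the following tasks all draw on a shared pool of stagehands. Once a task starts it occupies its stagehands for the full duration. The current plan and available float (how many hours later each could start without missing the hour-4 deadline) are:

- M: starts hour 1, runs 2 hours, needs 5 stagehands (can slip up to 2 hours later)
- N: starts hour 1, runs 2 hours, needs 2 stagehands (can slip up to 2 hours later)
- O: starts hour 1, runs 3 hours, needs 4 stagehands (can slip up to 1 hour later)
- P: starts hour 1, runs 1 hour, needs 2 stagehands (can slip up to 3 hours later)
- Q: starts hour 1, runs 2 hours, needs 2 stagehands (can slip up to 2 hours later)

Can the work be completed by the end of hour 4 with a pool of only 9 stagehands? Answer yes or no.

yes

Schedule M@1, N@3, O@1, P@4, Q@3: h1:9  h2:9  h3:8  h4:6 — peak 9 ≤ 9.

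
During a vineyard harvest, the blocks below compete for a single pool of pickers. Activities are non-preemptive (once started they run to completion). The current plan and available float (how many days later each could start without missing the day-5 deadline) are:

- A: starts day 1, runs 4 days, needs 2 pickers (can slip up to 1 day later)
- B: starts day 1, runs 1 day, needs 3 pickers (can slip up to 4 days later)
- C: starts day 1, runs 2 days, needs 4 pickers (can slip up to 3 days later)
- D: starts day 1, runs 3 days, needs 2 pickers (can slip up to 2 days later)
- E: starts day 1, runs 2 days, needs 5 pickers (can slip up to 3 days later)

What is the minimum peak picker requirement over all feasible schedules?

Early-start (A@1, B@1, C@1, D@1, E@1) gives peak 16: d1:16  d2:13  d3:4  d4:2  d5:0.
Shift C→2, E→4.
Schedule A@1, B@1, C@2, D@1, E@4: d1:7  d2:8  d3:8  d4:7  d5:5 — peak 8.

8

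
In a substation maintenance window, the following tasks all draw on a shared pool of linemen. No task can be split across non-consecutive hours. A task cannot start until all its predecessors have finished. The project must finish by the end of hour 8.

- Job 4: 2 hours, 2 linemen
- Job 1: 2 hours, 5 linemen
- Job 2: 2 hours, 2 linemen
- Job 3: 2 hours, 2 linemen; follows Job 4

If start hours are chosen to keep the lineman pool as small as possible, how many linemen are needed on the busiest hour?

5

Early-start (Job 4@1, Job 1@1, Job 2@1, Job 3@3) gives peak 9: h1:9  h2:9  h3:2  h4:2  h5:0  h6:0  h7:0  h8:0.
Shift Job 1→3, Job 3→5.
Schedule Job 4@1, Job 1@3, Job 2@1, Job 3@5: h1:4  h2:4  h3:5  h4:5  h5:2  h6:2  h7:0  h8:0 — peak 5.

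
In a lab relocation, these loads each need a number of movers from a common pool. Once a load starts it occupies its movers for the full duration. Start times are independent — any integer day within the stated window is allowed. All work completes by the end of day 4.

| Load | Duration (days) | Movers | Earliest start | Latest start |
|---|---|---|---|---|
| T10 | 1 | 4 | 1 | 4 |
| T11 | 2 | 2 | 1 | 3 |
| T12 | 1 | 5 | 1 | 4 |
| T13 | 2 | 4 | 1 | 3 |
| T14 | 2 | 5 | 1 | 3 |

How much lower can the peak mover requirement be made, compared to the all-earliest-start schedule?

11

Early-start peak: d1:20  d2:11  d3:0  d4:0 ⇒ 20.
Leveled (T10@1, T11@1, T12@2, T13@3, T14@3): d1:6  d2:7  d3:9  d4:9 ⇒ 9.
Reduction 20 − 9 = 11.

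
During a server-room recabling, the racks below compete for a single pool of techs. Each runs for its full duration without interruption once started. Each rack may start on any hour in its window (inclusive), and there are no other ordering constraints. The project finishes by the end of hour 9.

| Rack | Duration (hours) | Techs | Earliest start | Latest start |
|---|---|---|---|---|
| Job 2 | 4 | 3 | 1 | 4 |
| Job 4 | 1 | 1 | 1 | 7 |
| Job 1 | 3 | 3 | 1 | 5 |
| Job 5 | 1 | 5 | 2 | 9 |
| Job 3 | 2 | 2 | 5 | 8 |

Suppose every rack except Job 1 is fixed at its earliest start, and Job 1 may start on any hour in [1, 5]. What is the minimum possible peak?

Job 1@1: h1:7  h2:11  h3:6  h4:3  h5:2  h6:2  h7:0  h8:0  h9:0 → peak 11
Job 1@2: h1:4  h2:11  h3:6  h4:6  h5:2  h6:2  h7:0  h8:0  h9:0 → peak 11
Job 1@3: h1:4  h2:8  h3:6  h4:6  h5:5  h6:2  h7:0  h8:0  h9:0 → peak 8
Job 1@4: h1:4  h2:8  h3:3  h4:6  h5:5  h6:5  h7:0  h8:0  h9:0 → peak 8
Job 1@5: h1:4  h2:8  h3:3  h4:3  h5:5  h6:5  h7:3  h8:0  h9:0 → peak 8
Best is Job 1@3, peak 8.

8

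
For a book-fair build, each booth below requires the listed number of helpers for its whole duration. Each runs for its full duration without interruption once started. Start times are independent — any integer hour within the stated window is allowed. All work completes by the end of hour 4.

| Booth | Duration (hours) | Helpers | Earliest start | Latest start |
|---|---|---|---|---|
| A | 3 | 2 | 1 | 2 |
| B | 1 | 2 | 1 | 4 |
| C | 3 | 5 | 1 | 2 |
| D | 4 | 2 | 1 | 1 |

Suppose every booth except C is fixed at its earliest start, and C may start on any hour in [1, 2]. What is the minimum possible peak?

C@1: h1:11  h2:9  h3:9  h4:2 → peak 11
C@2: h1:6  h2:9  h3:9  h4:7 → peak 9
Best is C@2, peak 9.

9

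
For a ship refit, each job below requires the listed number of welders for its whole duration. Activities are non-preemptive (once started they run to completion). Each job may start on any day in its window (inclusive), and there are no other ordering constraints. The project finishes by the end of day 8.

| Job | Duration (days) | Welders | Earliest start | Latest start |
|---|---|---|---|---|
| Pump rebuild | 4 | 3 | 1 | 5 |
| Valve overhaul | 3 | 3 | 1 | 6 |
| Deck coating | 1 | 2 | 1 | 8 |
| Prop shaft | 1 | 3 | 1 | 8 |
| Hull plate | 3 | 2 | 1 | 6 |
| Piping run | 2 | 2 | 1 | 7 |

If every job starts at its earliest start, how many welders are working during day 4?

3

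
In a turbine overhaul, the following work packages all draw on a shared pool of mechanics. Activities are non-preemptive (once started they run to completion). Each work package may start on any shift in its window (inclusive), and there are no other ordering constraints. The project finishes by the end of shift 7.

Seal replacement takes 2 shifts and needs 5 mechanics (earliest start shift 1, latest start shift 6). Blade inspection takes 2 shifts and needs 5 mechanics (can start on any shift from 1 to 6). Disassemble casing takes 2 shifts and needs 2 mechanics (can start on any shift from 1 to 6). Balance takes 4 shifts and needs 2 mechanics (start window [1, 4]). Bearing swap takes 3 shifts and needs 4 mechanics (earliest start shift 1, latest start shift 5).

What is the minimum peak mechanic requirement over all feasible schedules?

Early-start (Seal replacement@1, Blade inspection@1, Disassemble casing@1, Balance@1, Bearing swap@1) gives peak 18: s1:18  s2:18  s3:6  s4:2  s5:0  s6:0  s7:0.
Shift Blade inspection→3, Balance→3, Bearing swap→5.
Schedule Seal replacement@1, Blade inspection@3, Disassemble casing@1, Balance@3, Bearing swap@5: s1:7  s2:7  s3:7  s4:7  s5:6  s6:6  s7:4 — peak 7.
Total mechanic-shifts = 44 over 7 shifts ⇒ peak ≥ ⌈44/7⌉ = 7, so 7 is optimal.

7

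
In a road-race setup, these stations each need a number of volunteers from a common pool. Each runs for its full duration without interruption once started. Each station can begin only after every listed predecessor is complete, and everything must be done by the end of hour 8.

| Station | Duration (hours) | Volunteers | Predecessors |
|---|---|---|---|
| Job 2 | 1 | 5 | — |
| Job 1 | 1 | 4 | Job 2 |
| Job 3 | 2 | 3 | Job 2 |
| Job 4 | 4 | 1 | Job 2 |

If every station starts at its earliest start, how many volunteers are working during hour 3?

4

At early start, hour 3 has: Job 3, Job 4.
Demand: 3 + 1 = 4.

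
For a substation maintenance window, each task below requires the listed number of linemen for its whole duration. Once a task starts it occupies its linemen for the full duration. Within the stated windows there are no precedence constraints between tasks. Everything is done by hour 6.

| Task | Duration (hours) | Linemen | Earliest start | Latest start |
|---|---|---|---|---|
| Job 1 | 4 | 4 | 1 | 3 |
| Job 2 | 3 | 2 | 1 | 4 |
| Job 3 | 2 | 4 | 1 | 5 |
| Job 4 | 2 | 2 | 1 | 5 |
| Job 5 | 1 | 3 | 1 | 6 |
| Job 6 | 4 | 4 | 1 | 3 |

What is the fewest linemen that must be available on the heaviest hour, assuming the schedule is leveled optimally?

10

Early-start (Job 1@1, Job 2@1, Job 3@1, Job 4@1, Job 5@1, Job 6@1) gives peak 19: h1:19  h2:16  h3:10  h4:8  h5:0  h6:0.
Shift Job 4→4, Job 5→5, Job 6→3.
Schedule Job 1@1, Job 2@1, Job 3@1, Job 4@4, Job 5@5, Job 6@3: h1:10  h2:10  h3:10  h4:10  h5:9  h6:4 — peak 10.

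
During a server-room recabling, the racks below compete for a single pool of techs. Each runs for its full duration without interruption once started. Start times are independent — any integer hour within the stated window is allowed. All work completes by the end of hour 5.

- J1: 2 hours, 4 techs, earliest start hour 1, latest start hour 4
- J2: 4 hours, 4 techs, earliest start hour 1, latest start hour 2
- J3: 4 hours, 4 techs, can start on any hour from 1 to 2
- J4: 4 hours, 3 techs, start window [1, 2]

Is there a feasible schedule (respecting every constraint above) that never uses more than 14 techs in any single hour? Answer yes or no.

The minimum achievable peak is 15; 14 < 15, so no feasible schedule stays within the cap.

no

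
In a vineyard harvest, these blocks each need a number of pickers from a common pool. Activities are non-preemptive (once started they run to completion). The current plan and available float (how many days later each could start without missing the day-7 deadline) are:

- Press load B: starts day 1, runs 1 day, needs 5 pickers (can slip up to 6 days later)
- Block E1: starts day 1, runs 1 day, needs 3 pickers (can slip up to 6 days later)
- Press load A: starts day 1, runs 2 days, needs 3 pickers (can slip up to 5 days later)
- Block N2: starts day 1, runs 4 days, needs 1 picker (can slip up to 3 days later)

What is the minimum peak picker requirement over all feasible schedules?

5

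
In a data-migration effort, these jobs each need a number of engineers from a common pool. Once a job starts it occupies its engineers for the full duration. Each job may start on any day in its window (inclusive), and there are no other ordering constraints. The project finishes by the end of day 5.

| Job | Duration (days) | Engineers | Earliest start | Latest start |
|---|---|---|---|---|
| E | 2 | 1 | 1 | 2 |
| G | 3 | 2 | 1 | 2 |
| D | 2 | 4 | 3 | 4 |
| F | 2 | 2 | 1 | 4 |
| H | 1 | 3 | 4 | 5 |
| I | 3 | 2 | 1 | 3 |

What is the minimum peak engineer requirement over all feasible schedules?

Early-start (E@1, G@1, D@3, F@1, H@4, I@1) gives peak 8: d1:7  d2:7  d3:8  d4:7  d5:0.
Shift D→4.
Schedule E@1, G@1, D@4, F@1, H@4, I@1: d1:7  d2:7  d3:4  d4:7  d5:4 — peak 7.

7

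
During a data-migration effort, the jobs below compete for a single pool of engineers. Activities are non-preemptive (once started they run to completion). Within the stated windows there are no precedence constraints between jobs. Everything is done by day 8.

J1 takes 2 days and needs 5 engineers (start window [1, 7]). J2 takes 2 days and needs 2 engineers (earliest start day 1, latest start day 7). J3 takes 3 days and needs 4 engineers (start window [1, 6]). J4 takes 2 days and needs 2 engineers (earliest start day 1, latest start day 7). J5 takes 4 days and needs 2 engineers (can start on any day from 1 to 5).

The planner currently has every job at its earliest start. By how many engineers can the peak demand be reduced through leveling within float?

9

Early-start peak: d1:15  d2:15  d3:6  d4:2  d5:0  d6:0  d7:0  d8:0 ⇒ 15.
Leveled (J1@1, J2@3, J3@3, J4@6, J5@5): d1:5  d2:5  d3:6  d4:6  d5:6  d6:4  d7:4  d8:2 ⇒ 6.
Reduction 15 − 6 = 9.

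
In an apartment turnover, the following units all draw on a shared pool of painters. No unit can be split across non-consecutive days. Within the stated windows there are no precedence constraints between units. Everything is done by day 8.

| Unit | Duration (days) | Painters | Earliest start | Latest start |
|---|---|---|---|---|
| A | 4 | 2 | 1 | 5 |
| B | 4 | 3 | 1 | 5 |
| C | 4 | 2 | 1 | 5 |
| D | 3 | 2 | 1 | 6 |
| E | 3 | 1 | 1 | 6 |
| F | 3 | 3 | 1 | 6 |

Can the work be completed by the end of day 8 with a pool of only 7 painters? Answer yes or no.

yes

Schedule A@1, B@1, C@1, D@5, E@5, F@5: d1:7  d2:7  d3:7  d4:7  d5:6  d6:6  d7:6  d8:0 — peak 7 ≤ 7.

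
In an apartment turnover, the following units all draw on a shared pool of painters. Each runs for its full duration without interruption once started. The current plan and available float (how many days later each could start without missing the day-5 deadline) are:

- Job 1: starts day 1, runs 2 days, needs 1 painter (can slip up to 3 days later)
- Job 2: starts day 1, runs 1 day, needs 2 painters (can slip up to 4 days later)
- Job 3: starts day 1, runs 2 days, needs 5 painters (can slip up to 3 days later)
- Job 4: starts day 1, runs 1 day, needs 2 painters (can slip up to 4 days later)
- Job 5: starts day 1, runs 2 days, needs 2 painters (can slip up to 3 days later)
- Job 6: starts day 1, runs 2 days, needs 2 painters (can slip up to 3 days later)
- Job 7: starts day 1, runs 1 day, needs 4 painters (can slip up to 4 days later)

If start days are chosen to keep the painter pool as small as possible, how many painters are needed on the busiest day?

Early-start (Job 1@1, Job 2@1, Job 3@1, Job 4@1, Job 5@1, Job 6@1, Job 7@1) gives peak 18: d1:18  d2:10  d3:0  d4:0  d5:0.
Shift Job 2→3, Job 4→3, Job 5→3, Job 6→4, Job 7→5.
Schedule Job 1@1, Job 2@3, Job 3@1, Job 4@3, Job 5@3, Job 6@4, Job 7@5: d1:6  d2:6  d3:6  d4:4  d5:6 — peak 6.
Total painter-days = 28 over 5 days ⇒ peak ≥ ⌈28/5⌉ = 6, so 6 is optimal.

6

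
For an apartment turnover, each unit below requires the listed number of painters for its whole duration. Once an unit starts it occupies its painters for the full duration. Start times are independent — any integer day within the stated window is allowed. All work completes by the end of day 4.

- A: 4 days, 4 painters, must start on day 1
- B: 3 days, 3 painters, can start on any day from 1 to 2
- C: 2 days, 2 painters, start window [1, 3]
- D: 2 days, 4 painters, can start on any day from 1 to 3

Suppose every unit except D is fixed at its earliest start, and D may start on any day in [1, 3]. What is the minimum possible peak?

11

D@1: d1:13  d2:13  d3:7  d4:4 → peak 13
D@2: d1:9  d2:13  d3:11  d4:4 → peak 13
D@3: d1:9  d2:9  d3:11  d4:8 → peak 11
Best is D@3, peak 11.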